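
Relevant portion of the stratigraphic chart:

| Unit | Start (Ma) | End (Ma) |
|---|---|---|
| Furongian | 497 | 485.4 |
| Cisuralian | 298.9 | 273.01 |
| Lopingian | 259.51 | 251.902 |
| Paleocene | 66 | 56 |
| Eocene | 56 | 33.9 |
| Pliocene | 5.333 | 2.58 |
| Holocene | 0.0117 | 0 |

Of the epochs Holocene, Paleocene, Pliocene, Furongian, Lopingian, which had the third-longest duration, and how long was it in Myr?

Lopingian, 7.608 million years

Durations: Holocene 0.0117; Paleocene 10; Pliocene 2.753; Furongian 11.6; Lopingian 7.608 Myr.
Sorted longest-first: Furongian (11.6), Paleocene (10), Lopingian (7.608), Pliocene (2.753), Holocene (0.0117).
The third longest is Lopingian at 7.608 Myr.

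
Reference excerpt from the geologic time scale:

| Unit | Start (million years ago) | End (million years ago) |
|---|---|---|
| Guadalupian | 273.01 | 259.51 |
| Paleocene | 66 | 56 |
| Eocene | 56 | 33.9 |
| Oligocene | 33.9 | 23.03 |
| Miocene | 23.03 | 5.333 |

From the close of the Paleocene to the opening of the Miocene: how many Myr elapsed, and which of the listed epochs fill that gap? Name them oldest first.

The Paleocene closes at 56 Ma and the Miocene opens at 23.03 Ma, so the interval is 56 − 23.03 = 32.97 Myr.
An epoch fits inside if it starts at or after 56 Ma and ends at or before 23.03 Ma; oldest first that gives Eocene, Oligocene.

32.97 million years; Eocene, Oligocene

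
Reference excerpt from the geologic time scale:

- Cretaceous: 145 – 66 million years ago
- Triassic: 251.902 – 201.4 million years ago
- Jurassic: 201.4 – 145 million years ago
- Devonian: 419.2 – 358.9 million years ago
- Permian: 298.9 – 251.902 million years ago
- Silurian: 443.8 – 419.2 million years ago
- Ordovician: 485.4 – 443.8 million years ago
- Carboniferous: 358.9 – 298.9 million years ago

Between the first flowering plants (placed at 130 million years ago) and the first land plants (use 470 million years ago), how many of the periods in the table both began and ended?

6

470 Ma sits inside the Ordovician (485.4–443.8) and 130 Ma inside the Cretaceous (145–66); neither of those is wholly between the two dates.
The listed periods lying completely between them are Silurian, Devonian, Carboniferous, Permian, Triassic, Jurassic — 6 in all.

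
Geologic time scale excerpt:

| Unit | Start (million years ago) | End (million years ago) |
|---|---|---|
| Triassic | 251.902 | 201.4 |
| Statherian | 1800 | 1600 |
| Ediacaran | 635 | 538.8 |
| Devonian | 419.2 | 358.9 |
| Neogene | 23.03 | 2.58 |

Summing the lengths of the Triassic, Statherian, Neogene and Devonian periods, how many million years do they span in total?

331.252 million years

Each duration: Triassic = 50.502; Statherian = 200; Neogene = 20.45; Devonian = 60.3.
Sum: 50.502 + 200 + 20.45 + 60.3 = 331.252 Myr.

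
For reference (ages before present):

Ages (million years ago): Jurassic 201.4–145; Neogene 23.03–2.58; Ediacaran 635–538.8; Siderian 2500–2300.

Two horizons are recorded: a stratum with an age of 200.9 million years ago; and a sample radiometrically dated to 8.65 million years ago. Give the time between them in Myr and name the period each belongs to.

Elapsed time: 200.9 − 8.65 = 192.25 Myr.
200.9 Ma lies within 201.4–145 Ma: Jurassic.
8.65 Ma lies within 23.03–2.58 Ma: Neogene.

192.25 million years apart; the first in the Jurassic, the second in the Neogene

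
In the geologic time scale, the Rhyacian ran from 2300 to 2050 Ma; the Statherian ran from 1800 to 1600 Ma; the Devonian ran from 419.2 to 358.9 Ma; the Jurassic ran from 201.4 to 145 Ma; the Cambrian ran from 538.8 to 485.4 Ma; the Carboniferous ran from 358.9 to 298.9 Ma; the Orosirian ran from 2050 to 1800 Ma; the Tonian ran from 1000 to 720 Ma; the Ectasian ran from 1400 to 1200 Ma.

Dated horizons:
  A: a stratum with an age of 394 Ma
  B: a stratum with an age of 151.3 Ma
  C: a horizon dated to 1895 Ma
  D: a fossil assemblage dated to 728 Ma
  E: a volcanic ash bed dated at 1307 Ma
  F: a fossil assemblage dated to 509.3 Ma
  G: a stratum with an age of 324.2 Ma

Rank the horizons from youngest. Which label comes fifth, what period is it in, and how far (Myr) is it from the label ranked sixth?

D, in the Tonian; 579 million years to E

Sorted youngest-first by Ma: B (151.3), G (324.2), A (394), F (509.3), D (728), E (1307), C (1895).
The fifth youngest is D at 728 Ma, which lies in 1000–720 Ma: the Tonian.
The sixth youngest is E at 1307 Ma; separation = |728 − 1307| = 579 Myr.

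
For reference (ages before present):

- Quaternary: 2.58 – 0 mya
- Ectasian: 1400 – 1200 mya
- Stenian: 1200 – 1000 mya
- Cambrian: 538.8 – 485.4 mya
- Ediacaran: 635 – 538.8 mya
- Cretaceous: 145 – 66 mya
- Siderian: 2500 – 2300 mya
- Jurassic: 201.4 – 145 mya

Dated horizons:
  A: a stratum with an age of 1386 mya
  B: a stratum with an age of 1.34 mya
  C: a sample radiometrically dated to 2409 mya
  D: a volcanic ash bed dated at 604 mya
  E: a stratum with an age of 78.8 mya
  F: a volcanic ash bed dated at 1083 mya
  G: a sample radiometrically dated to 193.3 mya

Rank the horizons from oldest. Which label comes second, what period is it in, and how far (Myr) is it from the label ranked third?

A, in the Ectasian; 303 million years to F

Larger Ma means older, so oldest first: C 2409 > A 1386 > F 1083 > D 604 > G 193.3 > E 78.8 > B 1.34.
Counting 2 along gives A (1386 Ma); the excerpt puts that inside the Ectasian, 1400–1200 Ma.
Next in line is F (1083 Ma), and 1386 − 1083 = 303 Myr.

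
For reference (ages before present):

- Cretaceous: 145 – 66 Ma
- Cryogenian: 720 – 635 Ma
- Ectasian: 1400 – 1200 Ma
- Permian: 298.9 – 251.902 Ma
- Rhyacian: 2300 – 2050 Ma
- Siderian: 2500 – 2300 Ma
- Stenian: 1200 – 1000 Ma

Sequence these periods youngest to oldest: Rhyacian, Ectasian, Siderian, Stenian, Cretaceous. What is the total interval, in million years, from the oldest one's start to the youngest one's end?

Start ages (Ma): Siderian 2500, Rhyacian 2300, Ectasian 1400, Stenian 1200, Cretaceous 145.
Ordered youngest to oldest: Cretaceous, Stenian, Ectasian, Rhyacian, Siderian.
Span = 2500 − 66 = 2434 Myr.

Cretaceous → Stenian → Ectasian → Rhyacian → Siderian; total span 2434 Myr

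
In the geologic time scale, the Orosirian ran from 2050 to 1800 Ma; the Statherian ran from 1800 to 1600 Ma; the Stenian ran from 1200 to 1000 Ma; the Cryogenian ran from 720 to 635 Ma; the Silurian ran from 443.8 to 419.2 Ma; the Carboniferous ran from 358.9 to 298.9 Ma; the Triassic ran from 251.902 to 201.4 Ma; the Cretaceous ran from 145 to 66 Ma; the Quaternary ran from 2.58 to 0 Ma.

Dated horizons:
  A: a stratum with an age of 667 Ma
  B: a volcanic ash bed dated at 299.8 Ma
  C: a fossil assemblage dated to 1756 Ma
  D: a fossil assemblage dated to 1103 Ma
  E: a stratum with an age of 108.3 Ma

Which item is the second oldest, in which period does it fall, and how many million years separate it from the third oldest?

Sorted oldest-first by Ma: C (1756), D (1103), A (667), B (299.8), E (108.3).
The second oldest is D at 1103 Ma, which lies in 1200–1000 Ma: the Stenian.
The third oldest is A at 667 Ma; separation = |1103 − 667| = 436 Myr.

D, in the Stenian; 436 million years to A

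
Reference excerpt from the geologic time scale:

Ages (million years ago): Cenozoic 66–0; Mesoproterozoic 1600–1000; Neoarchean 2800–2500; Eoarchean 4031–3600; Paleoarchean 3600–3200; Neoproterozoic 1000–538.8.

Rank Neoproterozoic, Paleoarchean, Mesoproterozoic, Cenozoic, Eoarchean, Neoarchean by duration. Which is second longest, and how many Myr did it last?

Neoproterozoic, 461.2 million years

Start − end for each: Neoproterozoic 1000 − 538.8 = 461.2; Paleoarchean 3600 − 3200 = 400; Mesoproterozoic 1600 − 1000 = 600; Cenozoic 66 − 0 = 66; Eoarchean 4031 − 3600 = 431; Neoarchean 2800 − 2500 = 300.
Ranking these from longest: Mesoproterozoic > Neoproterozoic > Eoarchean > Paleoarchean > Neoarchean > Cenozoic.
Position 2 in that ranking is Neoproterozoic, which lasted 461.2 Myr.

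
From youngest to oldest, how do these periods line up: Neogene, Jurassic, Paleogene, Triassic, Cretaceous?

Group by era (each group listed oldest first) — Mesozoic: Triassic, Jurassic, Cretaceous; Cenozoic: Paleogene, Neogene. The eras run Paleozoic → Mesozoic → Cenozoic. Concatenating the groups in that era order and then reversing gives youngest to oldest.

Neogene, then Paleogene, then Cretaceous, then Jurassic, then Triassic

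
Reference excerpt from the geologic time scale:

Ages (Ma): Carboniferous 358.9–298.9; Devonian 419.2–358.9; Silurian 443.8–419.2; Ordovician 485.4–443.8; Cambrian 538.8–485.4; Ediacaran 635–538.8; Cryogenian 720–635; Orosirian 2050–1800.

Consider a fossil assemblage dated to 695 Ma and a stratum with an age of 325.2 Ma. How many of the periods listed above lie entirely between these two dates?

The older date is 695 Ma and the younger is 325.2 Ma.
Periods with start < 695 and end > 325.2 Ma: Ediacaran (635–538.8), Cambrian (538.8–485.4), Ordovician (485.4–443.8), Silurian (443.8–419.2), Devonian (419.2–358.9).
That is 5 complete periods.

5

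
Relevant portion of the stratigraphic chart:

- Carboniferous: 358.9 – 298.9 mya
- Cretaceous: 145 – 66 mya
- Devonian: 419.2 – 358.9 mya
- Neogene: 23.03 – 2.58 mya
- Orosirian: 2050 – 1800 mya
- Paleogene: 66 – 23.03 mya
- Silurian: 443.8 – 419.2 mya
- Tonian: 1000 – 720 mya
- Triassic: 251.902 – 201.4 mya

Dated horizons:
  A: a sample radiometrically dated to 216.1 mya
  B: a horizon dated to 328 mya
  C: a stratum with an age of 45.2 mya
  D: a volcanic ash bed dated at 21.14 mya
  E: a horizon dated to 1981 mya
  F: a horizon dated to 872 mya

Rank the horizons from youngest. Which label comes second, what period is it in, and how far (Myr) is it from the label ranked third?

C, in the Paleogene; 170.9 million years to A

Smaller Ma means younger, so youngest first: D 21.14 < C 45.2 < A 216.1 < B 328 < F 872 < E 1981.
Counting 2 along gives C (45.2 Ma); the excerpt puts that inside the Paleogene, 66–23.03 Ma.
Next in line is A (216.1 Ma), and 216.1 − 45.2 = 170.9 Myr.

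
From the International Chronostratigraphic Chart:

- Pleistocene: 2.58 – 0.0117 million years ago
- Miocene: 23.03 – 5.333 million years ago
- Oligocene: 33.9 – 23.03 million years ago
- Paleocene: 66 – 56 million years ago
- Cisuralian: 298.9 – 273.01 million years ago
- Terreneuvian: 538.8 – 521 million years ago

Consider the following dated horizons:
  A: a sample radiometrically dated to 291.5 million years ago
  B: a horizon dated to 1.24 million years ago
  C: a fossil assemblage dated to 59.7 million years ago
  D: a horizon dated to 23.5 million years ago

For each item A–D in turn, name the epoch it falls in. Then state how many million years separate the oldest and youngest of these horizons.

A: 291.5 Ma lies in 298.9–273.01 Ma, so Cisuralian.
B: 1.24 Ma lies in 2.58–0.0117 Ma, so Pleistocene.
C: 59.7 Ma lies in 66–56 Ma, so Paleocene.
D: 23.5 Ma lies in 33.9–23.03 Ma, so Oligocene.
Oldest = 291.5 Ma, youngest = 1.24 Ma → span 290.26 Myr.

A — Cisuralian; B — Pleistocene; C — Paleocene; D — Oligocene; span 290.26 million years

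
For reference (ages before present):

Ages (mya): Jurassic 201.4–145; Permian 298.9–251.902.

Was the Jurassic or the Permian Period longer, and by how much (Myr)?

Jurassic: 201.4 − 145 = 56.4 Myr.
Permian: 298.9 − 251.902 = 46.998 Myr.
Difference: 56.4 − 46.998 = 9.402 Myr, so the Jurassic was longer.

Jurassic, by 9.402 million years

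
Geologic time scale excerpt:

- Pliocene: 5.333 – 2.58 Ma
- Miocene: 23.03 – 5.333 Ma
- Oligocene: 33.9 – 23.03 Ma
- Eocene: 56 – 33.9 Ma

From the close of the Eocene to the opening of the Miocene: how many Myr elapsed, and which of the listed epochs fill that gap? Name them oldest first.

The Eocene closes at 33.9 Ma and the Miocene opens at 23.03 Ma, so the interval is 33.9 − 23.03 = 10.87 Myr.
An epoch fits inside if it starts at or after 33.9 Ma and ends at or before 23.03 Ma; oldest first that gives Oligocene.

10.87 million years; Oligocene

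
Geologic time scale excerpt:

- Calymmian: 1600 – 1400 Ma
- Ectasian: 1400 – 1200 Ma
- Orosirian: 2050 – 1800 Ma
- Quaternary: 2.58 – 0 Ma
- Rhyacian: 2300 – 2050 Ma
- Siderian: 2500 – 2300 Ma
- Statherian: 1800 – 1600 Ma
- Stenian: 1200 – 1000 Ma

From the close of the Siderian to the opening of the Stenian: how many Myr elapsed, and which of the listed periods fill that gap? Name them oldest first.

End of Siderian = 2300 Ma; start of Stenian = 1200 Ma.
Gap = 2300 − 1200 = 1100 Myr.
Periods wholly inside 2300–1200 Ma: Rhyacian (2300–2050), Orosirian (2050–1800), Statherian (1800–1600), Calymmian (1600–1400), Ectasian (1400–1200).

1100 million years; Rhyacian, Orosirian, Statherian, Calymmian, Ectasian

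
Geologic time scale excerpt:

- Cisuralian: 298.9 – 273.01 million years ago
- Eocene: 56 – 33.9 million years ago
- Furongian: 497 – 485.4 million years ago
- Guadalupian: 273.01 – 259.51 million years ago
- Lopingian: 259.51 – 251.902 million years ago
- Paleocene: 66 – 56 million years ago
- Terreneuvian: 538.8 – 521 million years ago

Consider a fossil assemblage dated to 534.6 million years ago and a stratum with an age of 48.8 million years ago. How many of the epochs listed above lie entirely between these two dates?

The older date is 534.6 Ma and the younger is 48.8 Ma.
Epochs with start < 534.6 and end > 48.8 Ma: Furongian (497–485.4), Cisuralian (298.9–273.01), Guadalupian (273.01–259.51), Lopingian (259.51–251.902), Paleocene (66–56).
That is 5 complete epochs.

5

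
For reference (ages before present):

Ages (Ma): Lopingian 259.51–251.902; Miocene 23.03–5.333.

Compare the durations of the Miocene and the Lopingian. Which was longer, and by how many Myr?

Miocene, by 10.089 million years

Miocene: 23.03 − 5.333 = 17.697 Myr.
Lopingian: 259.51 − 251.902 = 7.608 Myr.
Difference: 17.697 − 7.608 = 10.089 Myr, so the Miocene was longer.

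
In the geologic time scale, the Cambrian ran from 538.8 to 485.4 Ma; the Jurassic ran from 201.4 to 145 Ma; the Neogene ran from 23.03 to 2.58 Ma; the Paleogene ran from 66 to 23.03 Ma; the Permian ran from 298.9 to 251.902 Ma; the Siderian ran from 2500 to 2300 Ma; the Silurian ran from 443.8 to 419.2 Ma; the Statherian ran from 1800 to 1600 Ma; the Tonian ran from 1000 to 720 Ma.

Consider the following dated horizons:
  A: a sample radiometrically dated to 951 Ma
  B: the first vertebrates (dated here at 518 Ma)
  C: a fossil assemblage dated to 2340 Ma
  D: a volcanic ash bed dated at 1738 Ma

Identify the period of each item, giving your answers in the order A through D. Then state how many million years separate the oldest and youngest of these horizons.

A — Tonian; B — Cambrian; C — Siderian; D — Statherian; span 1822 million years

A: 951 Ma lies in 1000–720 Ma, so Tonian.
B: 518 Ma lies in 538.8–485.4 Ma, so Cambrian.
C: 2340 Ma lies in 2500–2300 Ma, so Siderian.
D: 1738 Ma lies in 1800–1600 Ma, so Statherian.
Oldest = 2340 Ma, youngest = 518 Ma → span 1822 Myr.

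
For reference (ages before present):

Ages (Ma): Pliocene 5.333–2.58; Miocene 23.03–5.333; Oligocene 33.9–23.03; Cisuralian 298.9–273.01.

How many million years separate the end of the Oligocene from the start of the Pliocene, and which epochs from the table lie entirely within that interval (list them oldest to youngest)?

End of Oligocene = 23.03 Ma; start of Pliocene = 5.333 Ma.
Gap = 23.03 − 5.333 = 17.697 Myr.
Epochs wholly inside 23.03–5.333 Ma: Miocene (23.03–5.333).

17.697 million years; Miocene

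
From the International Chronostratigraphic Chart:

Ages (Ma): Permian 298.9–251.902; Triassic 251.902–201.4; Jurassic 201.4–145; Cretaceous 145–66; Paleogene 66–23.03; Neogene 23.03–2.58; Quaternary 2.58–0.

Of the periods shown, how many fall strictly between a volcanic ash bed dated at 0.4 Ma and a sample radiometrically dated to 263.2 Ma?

5

263.2 Ma sits inside the Permian (298.9–251.902) and 0.4 Ma inside the Quaternary (2.58–0); neither of those is wholly between the two dates.
The listed periods lying completely between them are Triassic, Jurassic, Cretaceous, Paleogene, Neogene — 5 in all.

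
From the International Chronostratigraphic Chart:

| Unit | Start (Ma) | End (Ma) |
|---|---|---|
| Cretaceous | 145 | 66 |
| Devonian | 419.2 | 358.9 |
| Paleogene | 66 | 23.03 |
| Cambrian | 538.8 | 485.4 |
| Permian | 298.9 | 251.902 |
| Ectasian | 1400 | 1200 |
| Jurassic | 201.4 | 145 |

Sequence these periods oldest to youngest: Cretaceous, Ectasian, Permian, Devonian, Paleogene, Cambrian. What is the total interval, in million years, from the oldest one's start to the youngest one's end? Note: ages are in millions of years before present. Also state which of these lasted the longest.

Ectasian → Cambrian → Devonian → Permian → Cretaceous → Paleogene; total span 1376.97 Myr; longest is Ectasian

From the excerpt: Cretaceous 145–66; Ectasian 1400–1200; Permian 298.9–251.902; Devonian 419.2–358.9; Paleogene 66–23.03; Cambrian 538.8–485.4 (Ma).
Larger Ma is earlier, so the oldest is Ectasian and the youngest is Paleogene; oldest to youngest: Ectasian, Cambrian, Devonian, Permian, Cretaceous, Paleogene.
Oldest start 1400 minus youngest end 23.03 gives 1376.97 Myr overall.
Individual lengths (start − end): Cretaceous 79; Permian 46.998; Devonian 60.3; Ectasian 200; Paleogene 42.97; Cambrian 53.4. The largest is Ectasian at 200 Myr.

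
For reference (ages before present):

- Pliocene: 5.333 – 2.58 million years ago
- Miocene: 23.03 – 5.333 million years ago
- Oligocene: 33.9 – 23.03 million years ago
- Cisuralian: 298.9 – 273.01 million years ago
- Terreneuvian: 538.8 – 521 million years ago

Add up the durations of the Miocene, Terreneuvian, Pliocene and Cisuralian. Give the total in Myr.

64.14 million years

Each duration: Miocene = 17.697; Terreneuvian = 17.8; Pliocene = 2.753; Cisuralian = 25.89.
Sum: 17.697 + 17.8 + 2.753 + 25.89 = 64.14 Myr.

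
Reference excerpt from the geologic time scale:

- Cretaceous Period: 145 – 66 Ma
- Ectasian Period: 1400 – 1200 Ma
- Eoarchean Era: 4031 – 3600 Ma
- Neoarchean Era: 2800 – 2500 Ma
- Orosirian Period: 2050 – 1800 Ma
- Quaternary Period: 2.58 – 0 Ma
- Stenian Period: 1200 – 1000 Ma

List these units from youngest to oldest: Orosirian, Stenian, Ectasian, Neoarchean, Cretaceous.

Read off each span (Ma): Orosirian 2050–1800; Stenian 1200–1000; Ectasian 1400–1200; Neoarchean 2800–2500; Cretaceous 145–66.
Larger Ma is older, so oldest→youngest is Neoarchean, Orosirian, Ectasian, Stenian, Cretaceous; reverse it for youngest→oldest.

Cretaceous, then Stenian, then Ectasian, then Orosirian, then Neoarchean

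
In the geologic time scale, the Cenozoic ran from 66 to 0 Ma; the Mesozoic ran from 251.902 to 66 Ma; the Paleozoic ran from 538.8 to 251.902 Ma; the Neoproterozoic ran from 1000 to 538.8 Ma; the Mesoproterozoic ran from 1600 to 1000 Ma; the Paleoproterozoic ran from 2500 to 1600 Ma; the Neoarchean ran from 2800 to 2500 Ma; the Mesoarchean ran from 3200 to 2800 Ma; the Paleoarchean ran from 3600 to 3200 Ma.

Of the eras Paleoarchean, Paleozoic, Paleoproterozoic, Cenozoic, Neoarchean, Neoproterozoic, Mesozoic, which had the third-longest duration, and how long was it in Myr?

Start − end for each: Paleoarchean 3600 − 3200 = 400; Paleozoic 538.8 − 251.902 = 286.898; Paleoproterozoic 2500 − 1600 = 900; Cenozoic 66 − 0 = 66; Neoarchean 2800 − 2500 = 300; Neoproterozoic 1000 − 538.8 = 461.2; Mesozoic 251.902 − 66 = 185.902.
Ranking these from longest: Paleoproterozoic > Neoproterozoic > Paleoarchean > Neoarchean > Paleozoic > Mesozoic > Cenozoic.
Position 3 in that ranking is Paleoarchean, which lasted 400 Myr.

Paleoarchean, 400 million years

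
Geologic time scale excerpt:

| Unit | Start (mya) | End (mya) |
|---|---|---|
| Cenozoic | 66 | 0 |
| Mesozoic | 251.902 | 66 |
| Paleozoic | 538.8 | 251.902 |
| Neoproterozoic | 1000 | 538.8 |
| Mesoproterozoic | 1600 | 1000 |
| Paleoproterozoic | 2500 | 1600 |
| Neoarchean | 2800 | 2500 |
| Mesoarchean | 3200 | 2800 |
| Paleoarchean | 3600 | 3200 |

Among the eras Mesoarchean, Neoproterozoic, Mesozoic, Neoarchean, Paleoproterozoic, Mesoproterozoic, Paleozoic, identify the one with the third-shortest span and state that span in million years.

Start − end for each: Mesoarchean 3200 − 2800 = 400; Neoproterozoic 1000 − 538.8 = 461.2; Mesozoic 251.902 − 66 = 185.902; Neoarchean 2800 − 2500 = 300; Paleoproterozoic 2500 − 1600 = 900; Mesoproterozoic 1600 − 1000 = 600; Paleozoic 538.8 − 251.902 = 286.898.
Ranking these from shortest: Mesozoic < Paleozoic < Neoarchean < Mesoarchean < Neoproterozoic < Mesoproterozoic < Paleoproterozoic.
Position 3 in that ranking is Neoarchean, which lasted 300 Myr.

Neoarchean, 300 million years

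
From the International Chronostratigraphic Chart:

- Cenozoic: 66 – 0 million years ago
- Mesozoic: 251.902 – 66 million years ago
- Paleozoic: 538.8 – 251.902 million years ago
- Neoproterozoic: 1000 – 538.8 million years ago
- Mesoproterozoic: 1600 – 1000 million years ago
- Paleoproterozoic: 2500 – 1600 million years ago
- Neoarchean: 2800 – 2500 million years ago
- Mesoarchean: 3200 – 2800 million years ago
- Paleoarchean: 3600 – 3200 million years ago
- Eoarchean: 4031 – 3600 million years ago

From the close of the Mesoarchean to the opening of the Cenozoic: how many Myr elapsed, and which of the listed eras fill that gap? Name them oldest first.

The Mesoarchean closes at 2800 Ma and the Cenozoic opens at 66 Ma, so the interval is 2800 − 66 = 2734 Myr.
An era fits inside if it starts at or after 2800 Ma and ends at or before 66 Ma; oldest first that gives Neoarchean, Paleoproterozoic, Mesoproterozoic, Neoproterozoic, Paleozoic, Mesozoic.

2734 million years; Neoarchean, Paleoproterozoic, Mesoproterozoic, Neoproterozoic, Paleozoic, Mesozoic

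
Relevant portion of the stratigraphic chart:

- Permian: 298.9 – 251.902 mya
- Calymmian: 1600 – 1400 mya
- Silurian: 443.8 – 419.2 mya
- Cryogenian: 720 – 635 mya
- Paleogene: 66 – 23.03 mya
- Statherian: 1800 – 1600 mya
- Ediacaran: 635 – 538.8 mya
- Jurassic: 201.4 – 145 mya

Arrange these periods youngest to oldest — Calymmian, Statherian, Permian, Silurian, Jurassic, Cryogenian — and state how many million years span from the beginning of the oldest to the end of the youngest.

From the excerpt: Calymmian 1600–1400; Statherian 1800–1600; Permian 298.9–251.902; Silurian 443.8–419.2; Jurassic 201.4–145; Cryogenian 720–635 (Ma).
Larger Ma is earlier, so the oldest is Statherian and the youngest is Jurassic; youngest to oldest: Jurassic, Permian, Silurian, Cryogenian, Calymmian, Statherian.
Oldest start 1800 minus youngest end 145 gives 1655 Myr overall.

Jurassic → Permian → Silurian → Cryogenian → Calymmian → Statherian; total span 1655 Myr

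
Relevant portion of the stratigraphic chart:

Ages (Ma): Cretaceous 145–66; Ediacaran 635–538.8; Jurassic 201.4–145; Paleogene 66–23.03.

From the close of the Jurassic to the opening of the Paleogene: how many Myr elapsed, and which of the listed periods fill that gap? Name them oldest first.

End of Jurassic = 145 Ma; start of Paleogene = 66 Ma.
Gap = 145 − 66 = 79 Myr.
Periods wholly inside 145–66 Ma: Cretaceous (145–66).

79 million years; Cretaceous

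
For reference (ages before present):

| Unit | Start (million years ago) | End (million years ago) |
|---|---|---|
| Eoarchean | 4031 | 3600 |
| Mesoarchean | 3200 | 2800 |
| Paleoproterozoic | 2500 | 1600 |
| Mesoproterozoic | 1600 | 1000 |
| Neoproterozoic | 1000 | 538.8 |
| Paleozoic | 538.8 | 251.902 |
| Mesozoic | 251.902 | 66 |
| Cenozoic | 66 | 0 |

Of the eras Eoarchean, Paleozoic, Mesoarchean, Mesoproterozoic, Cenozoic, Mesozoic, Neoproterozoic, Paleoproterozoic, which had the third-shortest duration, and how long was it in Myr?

Start − end for each: Eoarchean 4031 − 3600 = 431; Paleozoic 538.8 − 251.902 = 286.898; Mesoarchean 3200 − 2800 = 400; Mesoproterozoic 1600 − 1000 = 600; Cenozoic 66 − 0 = 66; Mesozoic 251.902 − 66 = 185.902; Neoproterozoic 1000 − 538.8 = 461.2; Paleoproterozoic 2500 − 1600 = 900.
Ranking these from shortest: Cenozoic < Mesozoic < Paleozoic < Mesoarchean < Eoarchean < Neoproterozoic < Mesoproterozoic < Paleoproterozoic.
Position 3 in that ranking is Paleozoic, which lasted 286.898 Myr.

Paleozoic, 286.898 million years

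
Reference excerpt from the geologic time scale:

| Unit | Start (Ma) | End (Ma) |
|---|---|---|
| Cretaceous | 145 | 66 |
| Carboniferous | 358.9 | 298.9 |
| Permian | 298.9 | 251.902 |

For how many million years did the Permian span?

46.998 million years

298.9 − 251.902 = 46.998 million years.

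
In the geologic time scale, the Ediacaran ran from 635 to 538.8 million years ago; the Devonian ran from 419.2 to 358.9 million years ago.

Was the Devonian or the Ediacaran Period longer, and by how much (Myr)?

Ediacaran, by 35.9 million years

Devonian: 419.2 − 358.9 = 60.3 Myr.
Ediacaran: 635 − 538.8 = 96.2 Myr.
Difference: 96.2 − 60.3 = 35.9 Myr, so the Ediacaran was longer.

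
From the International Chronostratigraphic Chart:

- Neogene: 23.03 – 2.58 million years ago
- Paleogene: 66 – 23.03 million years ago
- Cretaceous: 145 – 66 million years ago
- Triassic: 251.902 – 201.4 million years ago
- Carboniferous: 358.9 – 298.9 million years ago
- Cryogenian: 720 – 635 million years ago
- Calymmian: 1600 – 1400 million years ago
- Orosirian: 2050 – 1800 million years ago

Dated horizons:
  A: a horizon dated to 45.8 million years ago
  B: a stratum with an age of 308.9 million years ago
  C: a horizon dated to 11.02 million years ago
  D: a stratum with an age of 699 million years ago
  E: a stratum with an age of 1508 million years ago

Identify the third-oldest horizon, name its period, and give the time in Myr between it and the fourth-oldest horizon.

B, in the Carboniferous; 263.1 million years to A

Larger Ma means older, so oldest first: E 1508 > D 699 > B 308.9 > A 45.8 > C 11.02.
Counting 3 along gives B (308.9 Ma); the excerpt puts that inside the Carboniferous, 358.9–298.9 Ma.
Next in line is A (45.8 Ma), and 308.9 − 45.8 = 263.1 Myr.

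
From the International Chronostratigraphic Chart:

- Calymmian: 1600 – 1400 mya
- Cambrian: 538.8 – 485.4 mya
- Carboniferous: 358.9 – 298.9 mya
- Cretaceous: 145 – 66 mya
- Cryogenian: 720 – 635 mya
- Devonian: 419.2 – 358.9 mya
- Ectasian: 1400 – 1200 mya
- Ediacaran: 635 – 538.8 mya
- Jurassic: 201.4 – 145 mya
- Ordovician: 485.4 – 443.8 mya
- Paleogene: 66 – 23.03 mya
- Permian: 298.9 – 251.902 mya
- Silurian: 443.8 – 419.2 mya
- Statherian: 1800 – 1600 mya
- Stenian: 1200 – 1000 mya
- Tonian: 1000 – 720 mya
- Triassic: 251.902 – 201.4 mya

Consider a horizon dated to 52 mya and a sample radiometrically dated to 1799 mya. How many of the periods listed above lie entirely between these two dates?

15

The older date is 1799 Ma and the younger is 52 Ma.
Periods with start < 1799 and end > 52 Ma: Calymmian (1600–1400), Ectasian (1400–1200), Stenian (1200–1000), Tonian (1000–720), Cryogenian (720–635), Ediacaran (635–538.8), Cambrian (538.8–485.4), Ordovician (485.4–443.8), Silurian (443.8–419.2), Devonian (419.2–358.9), Carboniferous (358.9–298.9), Permian (298.9–251.902), Triassic (251.902–201.4), Jurassic (201.4–145), Cretaceous (145–66).
That is 15 complete periods.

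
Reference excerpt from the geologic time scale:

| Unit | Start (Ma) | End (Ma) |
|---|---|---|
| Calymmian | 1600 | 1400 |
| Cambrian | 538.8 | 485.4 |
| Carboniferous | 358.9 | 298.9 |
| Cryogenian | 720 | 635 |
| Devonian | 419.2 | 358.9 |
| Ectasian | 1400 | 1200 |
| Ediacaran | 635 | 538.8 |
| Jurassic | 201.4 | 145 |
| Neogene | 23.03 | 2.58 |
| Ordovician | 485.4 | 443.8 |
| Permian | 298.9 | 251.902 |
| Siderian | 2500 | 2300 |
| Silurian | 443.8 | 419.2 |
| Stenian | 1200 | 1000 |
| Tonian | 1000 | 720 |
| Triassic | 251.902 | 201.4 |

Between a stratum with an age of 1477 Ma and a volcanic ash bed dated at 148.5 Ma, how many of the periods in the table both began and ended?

12

1477 Ma sits inside the Calymmian (1600–1400) and 148.5 Ma inside the Jurassic (201.4–145); neither of those is wholly between the two dates.
The listed periods lying completely between them are Ectasian, Stenian, Tonian, Cryogenian, Ediacaran, Cambrian, Ordovician, Silurian, Devonian, Carboniferous, Permian, Triassic — 12 in all.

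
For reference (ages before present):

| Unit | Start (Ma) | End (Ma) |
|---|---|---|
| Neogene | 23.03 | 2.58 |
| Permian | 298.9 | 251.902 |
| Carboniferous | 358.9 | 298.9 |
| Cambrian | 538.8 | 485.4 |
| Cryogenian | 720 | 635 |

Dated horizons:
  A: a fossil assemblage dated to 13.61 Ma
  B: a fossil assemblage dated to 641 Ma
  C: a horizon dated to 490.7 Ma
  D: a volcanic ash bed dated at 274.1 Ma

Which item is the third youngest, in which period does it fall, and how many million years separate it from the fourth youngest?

C, in the Cambrian; 150.3 million years to B

Sorted youngest-first by Ma: A (13.61), D (274.1), C (490.7), B (641).
The third youngest is C at 490.7 Ma, which lies in 538.8–485.4 Ma: the Cambrian.
The fourth youngest is B at 641 Ma; separation = |490.7 − 641| = 150.3 Myr.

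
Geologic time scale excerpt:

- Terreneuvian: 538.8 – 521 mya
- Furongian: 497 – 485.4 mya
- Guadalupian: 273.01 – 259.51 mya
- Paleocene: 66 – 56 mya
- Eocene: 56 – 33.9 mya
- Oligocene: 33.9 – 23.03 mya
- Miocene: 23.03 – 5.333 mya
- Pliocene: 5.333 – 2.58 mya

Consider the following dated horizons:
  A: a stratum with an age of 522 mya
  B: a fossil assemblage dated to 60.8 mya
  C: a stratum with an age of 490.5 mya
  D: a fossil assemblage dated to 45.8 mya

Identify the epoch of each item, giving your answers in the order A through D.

A — Terreneuvian; B — Paleocene; C — Furongian; D — Eocene

A: 522 Ma lies in 538.8–521 Ma, so Terreneuvian.
B: 60.8 Ma lies in 66–56 Ma, so Paleocene.
C: 490.5 Ma lies in 497–485.4 Ma, so Furongian.
D: 45.8 Ma lies in 56–33.9 Ma, so Eocene.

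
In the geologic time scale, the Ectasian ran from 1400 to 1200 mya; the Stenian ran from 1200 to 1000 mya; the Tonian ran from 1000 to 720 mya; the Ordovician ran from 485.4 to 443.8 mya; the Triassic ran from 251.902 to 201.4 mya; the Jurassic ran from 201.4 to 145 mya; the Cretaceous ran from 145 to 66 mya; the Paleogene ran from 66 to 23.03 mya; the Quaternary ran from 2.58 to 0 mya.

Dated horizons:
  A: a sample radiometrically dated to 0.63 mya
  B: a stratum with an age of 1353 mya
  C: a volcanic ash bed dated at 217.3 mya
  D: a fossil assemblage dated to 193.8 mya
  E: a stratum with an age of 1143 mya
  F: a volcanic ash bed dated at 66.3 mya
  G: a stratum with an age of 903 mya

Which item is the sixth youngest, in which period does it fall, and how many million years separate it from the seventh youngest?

Sorted youngest-first by Ma: A (0.63), F (66.3), D (193.8), C (217.3), G (903), E (1143), B (1353).
The sixth youngest is E at 1143 Ma, which lies in 1200–1000 Ma: the Stenian.
The seventh youngest is B at 1353 Ma; separation = |1143 − 1353| = 210 Myr.

E, in the Stenian; 210 million years to B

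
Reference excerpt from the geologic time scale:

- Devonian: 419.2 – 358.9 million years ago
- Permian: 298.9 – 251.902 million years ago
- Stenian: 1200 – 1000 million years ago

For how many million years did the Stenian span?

1200 − 1000 = 200 million years.

200 million years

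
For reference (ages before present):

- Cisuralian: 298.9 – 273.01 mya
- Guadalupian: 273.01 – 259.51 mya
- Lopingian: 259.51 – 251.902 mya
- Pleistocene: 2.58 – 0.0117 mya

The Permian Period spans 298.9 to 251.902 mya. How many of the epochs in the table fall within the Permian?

3

Epochs inside 298.9–251.902 Ma: Cisuralian, Guadalupian, Lopingian — 3 in total.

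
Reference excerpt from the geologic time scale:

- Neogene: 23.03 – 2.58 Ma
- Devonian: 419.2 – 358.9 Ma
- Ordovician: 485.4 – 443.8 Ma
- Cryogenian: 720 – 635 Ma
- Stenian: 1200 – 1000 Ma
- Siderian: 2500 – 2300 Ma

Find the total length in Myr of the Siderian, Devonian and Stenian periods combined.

Each duration: Siderian = 200; Devonian = 60.3; Stenian = 200.
Sum: 200 + 60.3 + 200 = 460.3 Myr.

460.3 million years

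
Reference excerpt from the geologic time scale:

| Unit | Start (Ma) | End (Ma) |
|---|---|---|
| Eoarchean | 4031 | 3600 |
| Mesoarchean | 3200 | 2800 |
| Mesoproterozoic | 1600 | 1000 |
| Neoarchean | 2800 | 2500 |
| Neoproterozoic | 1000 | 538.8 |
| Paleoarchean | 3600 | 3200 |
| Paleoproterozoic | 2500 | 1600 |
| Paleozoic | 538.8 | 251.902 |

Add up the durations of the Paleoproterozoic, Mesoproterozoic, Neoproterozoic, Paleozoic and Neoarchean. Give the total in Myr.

2548.098 million years

Each duration: Paleoproterozoic = 900; Mesoproterozoic = 600; Neoproterozoic = 461.2; Paleozoic = 286.898; Neoarchean = 300.
Sum: 900 + 600 + 461.2 + 286.898 + 300 = 2548.098 Myr.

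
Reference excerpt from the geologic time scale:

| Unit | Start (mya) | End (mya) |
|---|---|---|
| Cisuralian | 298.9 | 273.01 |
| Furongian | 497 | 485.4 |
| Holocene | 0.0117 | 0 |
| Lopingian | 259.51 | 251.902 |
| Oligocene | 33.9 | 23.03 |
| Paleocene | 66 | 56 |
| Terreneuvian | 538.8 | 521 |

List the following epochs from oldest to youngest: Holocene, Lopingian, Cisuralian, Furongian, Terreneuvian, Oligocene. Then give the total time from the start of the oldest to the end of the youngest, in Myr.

Terreneuvian → Furongian → Cisuralian → Lopingian → Oligocene → Holocene; total span 538.8 Myr

Start ages (Ma): Terreneuvian 538.8, Furongian 497, Cisuralian 298.9, Lopingian 259.51, Oligocene 33.9, Holocene 0.0117.
Ordered oldest to youngest: Terreneuvian, Furongian, Cisuralian, Lopingian, Oligocene, Holocene.
Span = 538.8 − 0 = 538.8 Myr.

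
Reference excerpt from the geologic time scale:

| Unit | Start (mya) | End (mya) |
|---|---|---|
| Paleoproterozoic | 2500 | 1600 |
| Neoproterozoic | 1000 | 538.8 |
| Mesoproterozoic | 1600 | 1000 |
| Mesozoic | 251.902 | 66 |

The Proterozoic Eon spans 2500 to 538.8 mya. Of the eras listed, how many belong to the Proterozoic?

3

Eras inside 2500–538.8 Ma: Paleoproterozoic, Mesoproterozoic, Neoproterozoic — 3 in total.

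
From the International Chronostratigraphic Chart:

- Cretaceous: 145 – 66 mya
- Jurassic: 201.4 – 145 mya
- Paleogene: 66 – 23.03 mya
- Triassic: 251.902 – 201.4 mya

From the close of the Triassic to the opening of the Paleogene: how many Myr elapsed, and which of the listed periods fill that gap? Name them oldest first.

End of Triassic = 201.4 Ma; start of Paleogene = 66 Ma.
Gap = 201.4 − 66 = 135.4 Myr.
Periods wholly inside 201.4–66 Ma: Jurassic (201.4–145), Cretaceous (145–66).

135.4 million years; Jurassic, Cretaceous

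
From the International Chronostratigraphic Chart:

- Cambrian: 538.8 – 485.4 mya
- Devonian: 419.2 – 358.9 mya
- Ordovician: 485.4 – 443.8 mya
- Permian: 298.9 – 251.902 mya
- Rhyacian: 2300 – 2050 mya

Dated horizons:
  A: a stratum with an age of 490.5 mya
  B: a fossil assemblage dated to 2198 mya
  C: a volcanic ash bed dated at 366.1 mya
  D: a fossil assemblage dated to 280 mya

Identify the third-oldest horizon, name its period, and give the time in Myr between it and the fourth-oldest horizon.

Sorted oldest-first by Ma: B (2198), A (490.5), C (366.1), D (280).
The third oldest is C at 366.1 Ma, which lies in 419.2–358.9 Ma: the Devonian.
The fourth oldest is D at 280 Ma; separation = |366.1 − 280| = 86.1 Myr.

C, in the Devonian; 86.1 million years to D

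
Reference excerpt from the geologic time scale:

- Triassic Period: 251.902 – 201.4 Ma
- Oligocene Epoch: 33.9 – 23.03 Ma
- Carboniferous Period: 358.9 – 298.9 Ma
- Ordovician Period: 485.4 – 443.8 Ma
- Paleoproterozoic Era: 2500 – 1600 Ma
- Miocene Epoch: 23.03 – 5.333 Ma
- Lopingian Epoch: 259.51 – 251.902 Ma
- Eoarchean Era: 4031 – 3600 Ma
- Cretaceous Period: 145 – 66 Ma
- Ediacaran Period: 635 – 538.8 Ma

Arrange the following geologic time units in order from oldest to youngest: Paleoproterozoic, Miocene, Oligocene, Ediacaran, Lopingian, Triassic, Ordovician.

Paleoproterozoic → Ediacaran → Ordovician → Lopingian → Triassic → Oligocene → Miocene

Read off each span (Ma): Paleoproterozoic 2500–1600; Miocene 23.03–5.333; Oligocene 33.9–23.03; Ediacaran 635–538.8; Lopingian 259.51–251.902; Triassic 251.902–201.4; Ordovician 485.4–443.8.
Larger Ma is older, so oldest→youngest is Paleoproterozoic, Ediacaran, Ordovician, Lopingian, Triassic, Oligocene, Miocene.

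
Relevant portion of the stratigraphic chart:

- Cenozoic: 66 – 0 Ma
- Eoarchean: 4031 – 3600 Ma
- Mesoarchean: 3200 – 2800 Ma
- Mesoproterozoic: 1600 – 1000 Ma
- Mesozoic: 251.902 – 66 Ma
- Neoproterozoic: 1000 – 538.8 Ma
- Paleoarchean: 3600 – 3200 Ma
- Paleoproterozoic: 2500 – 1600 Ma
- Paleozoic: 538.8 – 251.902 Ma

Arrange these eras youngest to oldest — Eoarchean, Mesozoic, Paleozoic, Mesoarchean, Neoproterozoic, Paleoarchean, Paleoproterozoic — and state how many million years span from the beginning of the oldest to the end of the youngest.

Start ages (Ma): Eoarchean 4031, Paleoarchean 3600, Mesoarchean 3200, Paleoproterozoic 2500, Neoproterozoic 1000, Paleozoic 538.8, Mesozoic 251.902.
Ordered youngest to oldest: Mesozoic, Paleozoic, Neoproterozoic, Paleoproterozoic, Mesoarchean, Paleoarchean, Eoarchean.
Span = 4031 − 66 = 3965 Myr.

Mesozoic, Paleozoic, Neoproterozoic, Paleoproterozoic, Mesoarchean, Paleoarchean, Eoarchean; total span 3965 Myr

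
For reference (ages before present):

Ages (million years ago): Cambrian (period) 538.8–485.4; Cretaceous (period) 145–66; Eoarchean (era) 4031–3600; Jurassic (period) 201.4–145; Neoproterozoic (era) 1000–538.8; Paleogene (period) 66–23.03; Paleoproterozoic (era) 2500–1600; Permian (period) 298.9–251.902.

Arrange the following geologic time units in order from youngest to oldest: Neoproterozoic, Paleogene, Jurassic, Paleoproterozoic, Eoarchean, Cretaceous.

The oldest of these is Eoarchean (starts 4031 Ma) and the youngest is Paleogene (ends 23.03 Ma).
In between, by decreasing start age: Paleoproterozoic (2500), Neoproterozoic (1000), Jurassic (201.4), Cretaceous (145).
Listing youngest first means reversing that sequence.

Paleogene, then Cretaceous, then Jurassic, then Neoproterozoic, then Paleoproterozoic, then Eoarchean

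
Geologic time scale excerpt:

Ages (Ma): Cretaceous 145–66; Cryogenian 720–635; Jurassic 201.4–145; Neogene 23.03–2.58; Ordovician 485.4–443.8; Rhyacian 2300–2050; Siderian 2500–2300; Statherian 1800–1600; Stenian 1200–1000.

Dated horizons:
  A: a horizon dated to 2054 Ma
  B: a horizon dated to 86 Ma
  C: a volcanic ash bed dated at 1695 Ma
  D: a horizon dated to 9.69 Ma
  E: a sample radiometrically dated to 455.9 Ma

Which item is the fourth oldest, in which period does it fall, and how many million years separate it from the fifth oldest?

Larger Ma means older, so oldest first: A 2054 > C 1695 > E 455.9 > B 86 > D 9.69.
Counting 4 along gives B (86 Ma); the excerpt puts that inside the Cretaceous, 145–66 Ma.
Next in line is D (9.69 Ma), and 86 − 9.69 = 76.31 Myr.

B, in the Cretaceous; 76.31 million years to D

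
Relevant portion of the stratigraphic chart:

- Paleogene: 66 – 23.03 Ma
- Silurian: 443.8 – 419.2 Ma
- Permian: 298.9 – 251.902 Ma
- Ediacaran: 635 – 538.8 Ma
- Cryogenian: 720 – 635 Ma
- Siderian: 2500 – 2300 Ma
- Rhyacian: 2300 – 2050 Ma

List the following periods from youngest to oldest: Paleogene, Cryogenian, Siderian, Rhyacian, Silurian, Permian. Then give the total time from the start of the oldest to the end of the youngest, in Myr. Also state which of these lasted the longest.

From the excerpt: Paleogene 66–23.03; Cryogenian 720–635; Siderian 2500–2300; Rhyacian 2300–2050; Silurian 443.8–419.2; Permian 298.9–251.902 (Ma).
Larger Ma is earlier, so the oldest is Siderian and the youngest is Paleogene; youngest to oldest: Paleogene, Permian, Silurian, Cryogenian, Rhyacian, Siderian.
Oldest start 2500 minus youngest end 23.03 gives 2476.97 Myr overall.
Individual lengths (start − end): Rhyacian 250; Paleogene 42.97; Silurian 24.6; Permian 46.998; Siderian 200; Cryogenian 85. The largest is Rhyacian at 250 Myr.

Paleogene → Permian → Silurian → Cryogenian → Rhyacian → Siderian; total span 2476.97 Myr; longest is Rhyacian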